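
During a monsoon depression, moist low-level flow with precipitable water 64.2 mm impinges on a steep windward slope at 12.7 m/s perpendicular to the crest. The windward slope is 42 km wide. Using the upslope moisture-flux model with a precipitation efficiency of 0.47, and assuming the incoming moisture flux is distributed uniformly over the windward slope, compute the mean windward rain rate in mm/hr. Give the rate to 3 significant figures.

Incoming column moisture flux per unit ridge length: F = V × PW = 12.7 × 64.2 = 815.34 mm·m/s.
Spread over the 42 km slope with efficiency ε = 0.47: R = ε·F/W = 0.47 × 815.34 / 42000 m = 9.124e-03 mm/s.
R = 9.124e-03 × 3600 = 32.8 mm/hr.

R ≈ 32.8 mm/hr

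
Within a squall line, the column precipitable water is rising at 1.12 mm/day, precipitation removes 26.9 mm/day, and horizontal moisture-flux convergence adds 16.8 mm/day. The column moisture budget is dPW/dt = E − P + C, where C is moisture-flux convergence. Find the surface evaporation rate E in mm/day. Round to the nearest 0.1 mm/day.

E ≈ 11.2 mm/day

dPW/dt = +1.12 mm/day.
E = dPW/dt + P − C = (+1.12) + 26.9 − (16.8) = 11.2 mm/day.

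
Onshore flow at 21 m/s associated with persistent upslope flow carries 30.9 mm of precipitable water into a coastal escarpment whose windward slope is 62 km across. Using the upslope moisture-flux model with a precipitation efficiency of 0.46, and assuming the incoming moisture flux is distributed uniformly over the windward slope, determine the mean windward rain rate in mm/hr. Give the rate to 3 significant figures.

Incoming column moisture flux per unit ridge length: F = V × PW = 21 × 30.9 = 648.9 mm·m/s.
Spread over the 62 km slope with efficiency ε = 0.46: R = ε·F/W = 0.46 × 648.9 / 62000 m = 4.814e-03 mm/s.
R = 4.814e-03 × 3600 = 17.3 mm/hr.

R ≈ 17.3 mm/hr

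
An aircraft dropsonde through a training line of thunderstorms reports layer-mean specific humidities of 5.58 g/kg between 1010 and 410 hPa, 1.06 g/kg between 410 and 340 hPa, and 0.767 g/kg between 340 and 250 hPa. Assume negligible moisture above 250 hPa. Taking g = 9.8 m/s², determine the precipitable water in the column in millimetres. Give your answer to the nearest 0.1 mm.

PW ≈ 35.6 mm

Precipitable water is the column-integrated vapour mass per unit area: PW = (1/g) Σ q̄ Δp, with q in kg/kg and Δp in Pa (1 kg/m² of water = 1 mm).
Layer 1010–410 hPa: Δp = 600 hPa = 60000 Pa, q̄ = 0.00558 kg/kg → 0.00558 × 60000 / 9.8 = 34.16 mm
Layer 410–340 hPa: Δp = 70 hPa = 7000 Pa, q̄ = 0.00106 kg/kg → 0.00106 × 7000 / 9.8 = 0.76 mm
Layer 340–250 hPa: Δp = 90 hPa = 9000 Pa, q̄ = 0.000767 kg/kg → 0.000767 × 9000 / 9.8 = 0.70 mm
PW = 34.16 + 0.76 + 0.70 = 35.62 ≈ 35.6 mm.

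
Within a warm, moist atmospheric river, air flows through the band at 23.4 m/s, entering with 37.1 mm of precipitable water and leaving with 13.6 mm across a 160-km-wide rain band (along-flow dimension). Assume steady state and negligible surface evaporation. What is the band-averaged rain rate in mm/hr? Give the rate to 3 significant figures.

Column moisture flux per unit crosswind length is F = V × PW.
Inflow: F_in = 23.4 × 37.1 = 868.14 mm·m/s
Outflow: F_out = 23.4 × 13.6 = 318.24 mm·m/s
Steady-state rate R = (F_in − F_out)/L = (868.14 − 318.24) / 160000 m = 3.437e-03 mm/s.
R = 3.437e-03 × 3600 = 12.4 mm/hr.

R ≈ 12.4 mm/hr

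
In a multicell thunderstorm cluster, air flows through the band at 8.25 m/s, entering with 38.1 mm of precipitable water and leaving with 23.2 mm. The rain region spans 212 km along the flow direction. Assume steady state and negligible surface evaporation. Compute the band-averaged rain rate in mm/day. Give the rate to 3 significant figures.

R ≈ 50.1 mm/day

Column moisture flux per unit crosswind length is F = V × PW.
Inflow: F_in = 8.25 × 38.1 = 314.325 mm·m/s
Outflow: F_out = 8.25 × 23.2 = 191.4 mm·m/s
Steady-state rate R = (F_in − F_out)/L = (314.325 − 191.4) / 212000 m = 5.798e-04 mm/s.
R = 5.798e-04 × 3600 × 24 = 50.1 mm/day.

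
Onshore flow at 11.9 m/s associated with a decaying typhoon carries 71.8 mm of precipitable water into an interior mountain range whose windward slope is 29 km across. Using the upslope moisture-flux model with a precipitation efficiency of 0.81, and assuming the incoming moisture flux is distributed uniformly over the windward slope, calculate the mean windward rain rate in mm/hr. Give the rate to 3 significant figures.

Incoming column moisture flux per unit ridge length: F = V × PW = 11.9 × 71.8 = 854.42 mm·m/s.
Spread over the 29 km slope with efficiency ε = 0.81: R = ε·F/W = 0.81 × 854.42 / 29000 m = 2.386e-02 mm/s.
R = 2.386e-02 × 3600 = 85.9 mm/hr.

R ≈ 85.9 mm/hr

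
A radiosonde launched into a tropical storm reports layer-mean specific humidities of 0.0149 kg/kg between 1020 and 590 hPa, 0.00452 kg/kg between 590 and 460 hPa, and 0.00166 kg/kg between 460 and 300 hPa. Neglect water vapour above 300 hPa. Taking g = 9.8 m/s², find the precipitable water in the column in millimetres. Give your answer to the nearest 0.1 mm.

Precipitable water is the column-integrated vapour mass per unit area: PW = (1/g) Σ q̄ Δp, with q in kg/kg and Δp in Pa (1 kg/m² of water = 1 mm).
Layer 1020–590 hPa: Δp = 430 hPa = 43000 Pa, q̄ = 0.0149 kg/kg → 0.0149 × 43000 / 9.8 = 65.38 mm
Layer 590–460 hPa: Δp = 130 hPa = 13000 Pa, q̄ = 0.00452 kg/kg → 0.00452 × 13000 / 9.8 = 6.00 mm
Layer 460–300 hPa: Δp = 160 hPa = 16000 Pa, q̄ = 0.00166 kg/kg → 0.00166 × 16000 / 9.8 = 2.71 mm
PW = 65.38 + 6.00 + 2.71 = 74.09 ≈ 74.1 mm.

PW ≈ 74.1 mm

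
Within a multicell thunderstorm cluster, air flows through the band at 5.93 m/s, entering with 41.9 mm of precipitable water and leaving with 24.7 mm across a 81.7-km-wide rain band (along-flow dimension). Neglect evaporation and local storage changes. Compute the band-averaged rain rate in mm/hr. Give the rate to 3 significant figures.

R ≈ 4.49 mm/hr

Column moisture flux per unit crosswind length is F = V × PW.
Inflow: F_in = 5.93 × 41.9 = 248.467 mm·m/s
Outflow: F_out = 5.93 × 24.7 = 146.471 mm·m/s
Steady-state rate R = (F_in − F_out)/L = (248.467 − 146.471) / 81700 m = 1.248e-03 mm/s.
R = 1.248e-03 × 3600 = 4.49 mm/hr.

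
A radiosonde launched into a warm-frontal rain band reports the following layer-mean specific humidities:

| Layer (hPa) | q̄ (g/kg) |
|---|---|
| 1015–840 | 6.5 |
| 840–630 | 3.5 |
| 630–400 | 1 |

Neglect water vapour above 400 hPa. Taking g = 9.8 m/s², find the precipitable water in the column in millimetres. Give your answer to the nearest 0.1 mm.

Precipitable water is the column-integrated vapour mass per unit area: PW = (1/g) Σ q̄ Δp, with q in kg/kg and Δp in Pa (1 kg/m² of water = 1 mm).
Layer 1015–840 hPa: Δp = 175 hPa = 17500 Pa, q̄ = 0.0065 kg/kg → 0.0065 × 17500 / 9.8 = 11.61 mm
Layer 840–630 hPa: Δp = 210 hPa = 21000 Pa, q̄ = 0.0035 kg/kg → 0.0035 × 21000 / 9.8 = 7.50 mm
Layer 630–400 hPa: Δp = 230 hPa = 23000 Pa, q̄ = 0.001 kg/kg → 0.001 × 23000 / 9.8 = 2.35 mm
PW = 11.61 + 7.50 + 2.35 = 21.46 ≈ 21.5 mm.

PW ≈ 21.5 mm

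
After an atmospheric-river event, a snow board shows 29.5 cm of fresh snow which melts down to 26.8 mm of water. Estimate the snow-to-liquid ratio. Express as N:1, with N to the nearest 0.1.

ratio ≈ 11.0

Ratio = snow depth / SWE = 295 mm / 26.8 mm = 11.0, i.e. 11.0:1.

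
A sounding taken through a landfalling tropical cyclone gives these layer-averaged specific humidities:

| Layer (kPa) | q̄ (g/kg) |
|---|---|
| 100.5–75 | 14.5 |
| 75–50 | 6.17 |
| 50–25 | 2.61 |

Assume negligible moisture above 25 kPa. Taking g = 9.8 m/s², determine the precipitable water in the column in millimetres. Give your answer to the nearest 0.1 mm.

PW ≈ 60.1 mm

Precipitable water is the column-integrated vapour mass per unit area: PW = (1/g) Σ q̄ Δp, with q in kg/kg and Δp in Pa (1 kg/m² of water = 1 mm).
Layer 100.5–75 kPa: Δp = 255 hPa = 25500 Pa, q̄ = 0.0145 kg/kg → 0.0145 × 25500 / 9.8 = 37.73 mm
Layer 75–50 kPa: Δp = 250 hPa = 25000 Pa, q̄ = 0.00617 kg/kg → 0.00617 × 25000 / 9.8 = 15.74 mm
Layer 50–25 kPa: Δp = 250 hPa = 25000 Pa, q̄ = 0.00261 kg/kg → 0.00261 × 25000 / 9.8 = 6.66 mm
PW = 37.73 + 15.74 + 6.66 = 60.13 ≈ 60.1 mm.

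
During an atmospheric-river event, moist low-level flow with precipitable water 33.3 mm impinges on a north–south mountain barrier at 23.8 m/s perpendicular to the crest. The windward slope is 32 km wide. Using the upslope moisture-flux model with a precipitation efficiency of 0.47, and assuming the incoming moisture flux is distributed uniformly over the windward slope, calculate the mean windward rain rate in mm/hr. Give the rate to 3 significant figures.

R ≈ 41.9 mm/hr

Incoming column moisture flux per unit ridge length: F = V × PW = 23.8 × 33.3 = 792.54 mm·m/s.
Spread over the 32 km slope with efficiency ε = 0.47: R = ε·F/W = 0.47 × 792.54 / 32000 m = 1.164e-02 mm/s.
R = 1.164e-02 × 3600 = 41.9 mm/hr.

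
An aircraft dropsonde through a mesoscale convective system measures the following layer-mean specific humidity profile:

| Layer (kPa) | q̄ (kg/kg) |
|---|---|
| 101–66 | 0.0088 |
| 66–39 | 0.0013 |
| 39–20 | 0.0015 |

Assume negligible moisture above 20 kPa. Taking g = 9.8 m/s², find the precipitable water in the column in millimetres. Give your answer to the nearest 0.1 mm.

Precipitable water is the column-integrated vapour mass per unit area: PW = (1/g) Σ q̄ Δp, with q in kg/kg and Δp in Pa (1 kg/m² of water = 1 mm).
Layer 101–66 kPa: Δp = 350 hPa = 35000 Pa, q̄ = 0.0088 kg/kg → 0.0088 × 35000 / 9.8 = 31.43 mm
Layer 66–39 kPa: Δp = 270 hPa = 27000 Pa, q̄ = 0.0013 kg/kg → 0.0013 × 27000 / 9.8 = 3.58 mm
Layer 39–20 kPa: Δp = 190 hPa = 19000 Pa, q̄ = 0.0015 kg/kg → 0.0015 × 19000 / 9.8 = 2.91 mm
PW = 31.43 + 3.58 + 2.91 = 37.92 ≈ 37.9 mm.

PW ≈ 37.9 mm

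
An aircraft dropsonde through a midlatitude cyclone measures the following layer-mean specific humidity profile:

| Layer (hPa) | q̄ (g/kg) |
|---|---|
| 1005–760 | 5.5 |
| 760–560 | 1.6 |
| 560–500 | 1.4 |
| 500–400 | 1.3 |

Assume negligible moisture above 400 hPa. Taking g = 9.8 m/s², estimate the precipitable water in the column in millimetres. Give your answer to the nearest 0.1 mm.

PW ≈ 19.2 mm

Precipitable water is the column-integrated vapour mass per unit area: PW = (1/g) Σ q̄ Δp, with q in kg/kg and Δp in Pa (1 kg/m² of water = 1 mm).
Layer 1005–760 hPa: Δp = 245 hPa = 24500 Pa, q̄ = 0.0055 kg/kg → 0.0055 × 24500 / 9.8 = 13.75 mm
Layer 760–560 hPa: Δp = 200 hPa = 20000 Pa, q̄ = 0.0016 kg/kg → 0.0016 × 20000 / 9.8 = 3.27 mm
Layer 560–500 hPa: Δp = 60 hPa = 6000 Pa, q̄ = 0.0014 kg/kg → 0.0014 × 6000 / 9.8 = 0.86 mm
Layer 500–400 hPa: Δp = 100 hPa = 10000 Pa, q̄ = 0.0013 kg/kg → 0.0013 × 10000 / 9.8 = 1.33 mm
PW = 13.75 + 3.27 + 0.86 + 1.33 = 19.21 ≈ 19.2 mm.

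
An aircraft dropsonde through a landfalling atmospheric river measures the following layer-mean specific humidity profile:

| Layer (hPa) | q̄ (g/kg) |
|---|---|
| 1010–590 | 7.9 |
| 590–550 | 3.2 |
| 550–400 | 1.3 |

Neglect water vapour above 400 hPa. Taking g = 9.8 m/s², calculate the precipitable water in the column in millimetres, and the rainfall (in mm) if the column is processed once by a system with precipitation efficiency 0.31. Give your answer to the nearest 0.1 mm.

PW ≈ 37.2 mm; rainfall ≈ 11.5 mm

Precipitable water is the column-integrated vapour mass per unit area: PW = (1/g) Σ q̄ Δp, with q in kg/kg and Δp in Pa (1 kg/m² of water = 1 mm).
Layer 1010–590 hPa: Δp = 420 hPa = 42000 Pa, q̄ = 0.0079 kg/kg → 0.0079 × 42000 / 9.8 = 33.86 mm
Layer 590–550 hPa: Δp = 40 hPa = 4000 Pa, q̄ = 0.0032 kg/kg → 0.0032 × 4000 / 9.8 = 1.31 mm
Layer 550–400 hPa: Δp = 150 hPa = 15000 Pa, q̄ = 0.0013 kg/kg → 0.0013 × 15000 / 9.8 = 1.99 mm
PW = 33.86 + 1.31 + 1.99 = 37.16 ≈ 37.2 mm.
Rainfall = ε × PW = 0.31 × 37.2 = 11.5 mm.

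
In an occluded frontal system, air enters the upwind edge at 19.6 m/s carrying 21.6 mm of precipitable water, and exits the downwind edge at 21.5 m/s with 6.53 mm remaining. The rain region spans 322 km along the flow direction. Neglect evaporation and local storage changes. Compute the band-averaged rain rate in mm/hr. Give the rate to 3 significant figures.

Column moisture flux per unit crosswind length is F = V × PW.
Inflow: F_in = 19.6 × 21.6 = 423.36 mm·m/s
Outflow: F_out = 21.5 × 6.53 = 140.395 mm·m/s
Steady-state rate R = (F_in − F_out)/L = (423.36 − 140.395) / 322000 m = 8.788e-04 mm/s.
R = 8.788e-04 × 3600 = 3.16 mm/hr.

R ≈ 3.16 mm/hr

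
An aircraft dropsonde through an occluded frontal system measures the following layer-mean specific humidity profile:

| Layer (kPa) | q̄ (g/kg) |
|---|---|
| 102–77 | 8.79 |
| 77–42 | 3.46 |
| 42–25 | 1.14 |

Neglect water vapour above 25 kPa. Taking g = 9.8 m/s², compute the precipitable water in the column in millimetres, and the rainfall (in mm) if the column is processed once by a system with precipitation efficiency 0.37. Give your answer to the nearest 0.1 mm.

Precipitable water is the column-integrated vapour mass per unit area: PW = (1/g) Σ q̄ Δp, with q in kg/kg and Δp in Pa (1 kg/m² of water = 1 mm).
Layer 102–77 kPa: Δp = 250 hPa = 25000 Pa, q̄ = 0.00879 kg/kg → 0.00879 × 25000 / 9.8 = 22.42 mm
Layer 77–42 kPa: Δp = 350 hPa = 35000 Pa, q̄ = 0.00346 kg/kg → 0.00346 × 35000 / 9.8 = 12.36 mm
Layer 42–25 kPa: Δp = 170 hPa = 17000 Pa, q̄ = 0.00114 kg/kg → 0.00114 × 17000 / 9.8 = 1.98 mm
PW = 22.42 + 12.36 + 1.98 = 36.76 ≈ 36.8 mm.
Rainfall = ε × PW = 0.37 × 36.8 = 13.6 mm.

PW ≈ 36.8 mm; rainfall ≈ 13.6 mm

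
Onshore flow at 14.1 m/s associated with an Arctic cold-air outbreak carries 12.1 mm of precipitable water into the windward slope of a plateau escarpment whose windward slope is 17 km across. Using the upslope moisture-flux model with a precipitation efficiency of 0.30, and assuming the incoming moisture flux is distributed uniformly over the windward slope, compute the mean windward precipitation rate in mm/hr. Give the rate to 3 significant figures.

Incoming column moisture flux per unit ridge length: F = V × PW = 14.1 × 12.1 = 170.61 mm·m/s.
Spread over the 17 km slope with efficiency ε = 0.30: R = ε·F/W = 0.30 × 170.61 / 17000 m = 3.011e-03 mm/s.
R = 3.011e-03 × 3600 = 10.8 mm/hr.

R ≈ 10.8 mm/hr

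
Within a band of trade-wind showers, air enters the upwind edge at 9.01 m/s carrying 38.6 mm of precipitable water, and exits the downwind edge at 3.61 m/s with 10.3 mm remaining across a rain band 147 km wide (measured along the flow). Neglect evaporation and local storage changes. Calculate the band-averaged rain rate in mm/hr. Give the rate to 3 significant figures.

Column moisture flux per unit crosswind length is F = V × PW.
Inflow: F_in = 9.01 × 38.6 = 347.786 mm·m/s
Outflow: F_out = 3.61 × 10.3 = 37.183 mm·m/s
Steady-state rate R = (F_in − F_out)/L = (347.786 − 37.183) / 147000 m = 2.113e-03 mm/s.
R = 2.113e-03 × 3600 = 7.61 mm/hr.

R ≈ 7.61 mm/hr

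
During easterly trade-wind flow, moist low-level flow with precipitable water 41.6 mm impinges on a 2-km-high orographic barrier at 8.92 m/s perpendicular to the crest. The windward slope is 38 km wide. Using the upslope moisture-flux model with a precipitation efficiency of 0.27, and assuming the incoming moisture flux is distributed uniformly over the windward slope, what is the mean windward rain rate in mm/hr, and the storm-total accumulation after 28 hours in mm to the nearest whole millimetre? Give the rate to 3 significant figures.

Incoming column moisture flux per unit ridge length: F = V × PW = 8.92 × 41.6 = 371.072 mm·m/s.
Spread over the 38 km slope with efficiency ε = 0.27: R = ε·F/W = 0.27 × 371.072 / 38000 m = 2.637e-03 mm/s.
R = 2.637e-03 × 3600 = 9.49 mm/hr.
Over 28 h: total = 9.49 × 28 = 265.72 ≈ 266 mm.

R ≈ 9.49 mm/hr; total ≈ 266 mm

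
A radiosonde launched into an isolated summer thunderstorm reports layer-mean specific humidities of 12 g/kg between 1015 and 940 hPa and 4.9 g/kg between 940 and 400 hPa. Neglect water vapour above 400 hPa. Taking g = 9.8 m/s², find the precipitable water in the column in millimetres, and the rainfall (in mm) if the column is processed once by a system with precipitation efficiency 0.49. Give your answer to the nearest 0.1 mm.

Precipitable water is the column-integrated vapour mass per unit area: PW = (1/g) Σ q̄ Δp, with q in kg/kg and Δp in Pa (1 kg/m² of water = 1 mm).
Layer 1015–940 hPa: Δp = 75 hPa = 7500 Pa, q̄ = 0.012 kg/kg → 0.012 × 7500 / 9.8 = 9.18 mm
Layer 940–400 hPa: Δp = 540 hPa = 54000 Pa, q̄ = 0.0049 kg/kg → 0.0049 × 54000 / 9.8 = 27.00 mm
PW = 9.18 + 27.00 = 36.18 ≈ 36.2 mm.
Rainfall = ε × PW = 0.49 × 36.2 = 17.7 mm.

PW ≈ 36.2 mm; rainfall ≈ 17.7 mm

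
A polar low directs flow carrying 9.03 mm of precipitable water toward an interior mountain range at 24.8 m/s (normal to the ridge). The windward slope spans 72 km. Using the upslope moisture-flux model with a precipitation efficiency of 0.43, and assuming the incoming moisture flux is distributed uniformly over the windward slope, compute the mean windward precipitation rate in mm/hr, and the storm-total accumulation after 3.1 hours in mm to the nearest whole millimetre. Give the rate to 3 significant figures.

Incoming column moisture flux per unit ridge length: F = V × PW = 24.8 × 9.03 = 223.944 mm·m/s.
Spread over the 72 km slope with efficiency ε = 0.43: R = ε·F/W = 0.43 × 223.944 / 72000 m = 1.337e-03 mm/s.
R = 1.337e-03 × 3600 = 4.81 mm/hr.
Over 3.1 h: total = 4.81 × 3.1 = 14.911 ≈ 15 mm.

R ≈ 4.81 mm/hr; total ≈ 15 mm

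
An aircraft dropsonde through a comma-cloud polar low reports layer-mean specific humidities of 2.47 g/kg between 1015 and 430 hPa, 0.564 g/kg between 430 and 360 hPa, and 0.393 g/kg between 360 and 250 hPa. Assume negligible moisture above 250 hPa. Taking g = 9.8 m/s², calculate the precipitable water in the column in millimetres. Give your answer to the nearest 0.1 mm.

PW ≈ 15.6 mm

Precipitable water is the column-integrated vapour mass per unit area: PW = (1/g) Σ q̄ Δp, with q in kg/kg and Δp in Pa (1 kg/m² of water = 1 mm).
Layer 1015–430 hPa: Δp = 585 hPa = 58500 Pa, q̄ = 0.00247 kg/kg → 0.00247 × 58500 / 9.8 = 14.74 mm
Layer 430–360 hPa: Δp = 70 hPa = 7000 Pa, q̄ = 0.000564 kg/kg → 0.000564 × 7000 / 9.8 = 0.40 mm
Layer 360–250 hPa: Δp = 110 hPa = 11000 Pa, q̄ = 0.000393 kg/kg → 0.000393 × 11000 / 9.8 = 0.44 mm
PW = 14.74 + 0.40 + 0.44 = 15.58 ≈ 15.6 mm.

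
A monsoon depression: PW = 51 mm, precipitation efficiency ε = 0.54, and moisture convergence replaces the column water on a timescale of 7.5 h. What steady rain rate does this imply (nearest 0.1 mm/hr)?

R ≈ 3.7 mm/hr

Each overturning extracts ε × PW = 0.54 × 51 = 27.54 mm.
Rate = ε·PW / τ = 27.54 / 7.5 h = 3.7 mm/hr.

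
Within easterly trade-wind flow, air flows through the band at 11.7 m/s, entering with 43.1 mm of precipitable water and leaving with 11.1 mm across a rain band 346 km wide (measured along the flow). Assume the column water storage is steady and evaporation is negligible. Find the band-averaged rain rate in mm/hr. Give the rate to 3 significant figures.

Column moisture flux per unit crosswind length is F = V × PW.
Inflow: F_in = 11.7 × 43.1 = 504.27 mm·m/s
Outflow: F_out = 11.7 × 11.1 = 129.87 mm·m/s
Steady-state rate R = (F_in − F_out)/L = (504.27 − 129.87) / 346000 m = 1.082e-03 mm/s.
R = 1.082e-03 × 3600 = 3.90 mm/hr.

R ≈ 3.90 mm/hr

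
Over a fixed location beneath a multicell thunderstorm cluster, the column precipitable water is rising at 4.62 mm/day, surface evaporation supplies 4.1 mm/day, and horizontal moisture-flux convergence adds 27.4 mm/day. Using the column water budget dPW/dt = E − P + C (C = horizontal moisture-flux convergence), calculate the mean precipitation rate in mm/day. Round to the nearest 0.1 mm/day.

dPW/dt = +4.62 mm/day.
P = E + C − dPW/dt = 4.1 + (27.4) − (+4.62) = 26.9 mm/day.

P ≈ 26.9 mm/day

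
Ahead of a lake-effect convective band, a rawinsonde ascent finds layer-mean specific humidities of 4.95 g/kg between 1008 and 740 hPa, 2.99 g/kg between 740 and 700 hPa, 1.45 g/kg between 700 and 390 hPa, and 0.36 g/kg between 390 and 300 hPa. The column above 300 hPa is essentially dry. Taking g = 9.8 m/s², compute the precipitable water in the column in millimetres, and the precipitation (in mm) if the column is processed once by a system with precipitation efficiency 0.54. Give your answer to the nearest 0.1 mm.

PW ≈ 19.7 mm; precipitation ≈ 10.6 mm

Precipitable water is the column-integrated vapour mass per unit area: PW = (1/g) Σ q̄ Δp, with q in kg/kg and Δp in Pa (1 kg/m² of water = 1 mm).
Layer 1008–740 hPa: Δp = 268 hPa = 26800 Pa, q̄ = 0.00495 kg/kg → 0.00495 × 26800 / 9.8 = 13.54 mm
Layer 740–700 hPa: Δp = 40 hPa = 4000 Pa, q̄ = 0.00299 kg/kg → 0.00299 × 4000 / 9.8 = 1.22 mm
Layer 700–390 hPa: Δp = 310 hPa = 31000 Pa, q̄ = 0.00145 kg/kg → 0.00145 × 31000 / 9.8 = 4.59 mm
Layer 390–300 hPa: Δp = 90 hPa = 9000 Pa, q̄ = 0.00036 kg/kg → 0.00036 × 9000 / 9.8 = 0.33 mm
PW = 13.54 + 1.22 + 4.59 + 0.33 = 19.68 ≈ 19.7 mm.
Precipitation = ε × PW = 0.54 × 19.7 = 10.6 mm.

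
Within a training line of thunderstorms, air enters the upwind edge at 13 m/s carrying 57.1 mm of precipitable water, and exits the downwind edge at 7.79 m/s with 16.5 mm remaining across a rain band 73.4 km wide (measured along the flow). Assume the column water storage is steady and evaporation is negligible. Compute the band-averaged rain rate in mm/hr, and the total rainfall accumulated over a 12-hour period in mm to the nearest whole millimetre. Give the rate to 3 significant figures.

Column moisture flux per unit crosswind length is F = V × PW.
Inflow: F_in = 13 × 57.1 = 742.3 mm·m/s
Outflow: F_out = 7.79 × 16.5 = 128.535 mm·m/s
Steady-state rate R = (F_in − F_out)/L = (742.3 − 128.535) / 73400 m = 8.362e-03 mm/s.
R = 8.362e-03 × 3600 = 30.1 mm/hr.
Over 12 h: total = 30.1 × 12 = 361.2 ≈ 361 mm.

R ≈ 30.1 mm/hr; total ≈ 361 mm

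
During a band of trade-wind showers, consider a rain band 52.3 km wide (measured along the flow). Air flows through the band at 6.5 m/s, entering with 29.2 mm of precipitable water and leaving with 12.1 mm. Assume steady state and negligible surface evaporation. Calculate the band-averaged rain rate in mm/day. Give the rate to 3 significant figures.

Column moisture flux per unit crosswind length is F = V × PW.
Inflow: F_in = 6.5 × 29.2 = 189.8 mm·m/s
Outflow: F_out = 6.5 × 12.1 = 78.65 mm·m/s
Steady-state rate R = (F_in − F_out)/L = (189.8 − 78.65) / 52300 m = 2.125e-03 mm/s.
R = 2.125e-03 × 3600 × 24 = 184 mm/day.

R ≈ 184 mm/day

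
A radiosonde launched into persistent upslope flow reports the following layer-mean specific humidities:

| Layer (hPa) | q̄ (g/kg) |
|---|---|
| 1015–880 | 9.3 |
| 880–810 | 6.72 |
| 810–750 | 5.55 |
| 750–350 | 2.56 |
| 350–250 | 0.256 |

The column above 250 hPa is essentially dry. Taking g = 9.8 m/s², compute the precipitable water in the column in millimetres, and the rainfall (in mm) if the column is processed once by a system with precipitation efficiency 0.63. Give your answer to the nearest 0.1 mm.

Precipitable water is the column-integrated vapour mass per unit area: PW = (1/g) Σ q̄ Δp, with q in kg/kg and Δp in Pa (1 kg/m² of water = 1 mm).
Layer 1015–880 hPa: Δp = 135 hPa = 13500 Pa, q̄ = 0.0093 kg/kg → 0.0093 × 13500 / 9.8 = 12.81 mm
Layer 880–810 hPa: Δp = 70 hPa = 7000 Pa, q̄ = 0.00672 kg/kg → 0.00672 × 7000 / 9.8 = 4.80 mm
Layer 810–750 hPa: Δp = 60 hPa = 6000 Pa, q̄ = 0.00555 kg/kg → 0.00555 × 6000 / 9.8 = 3.40 mm
Layer 750–350 hPa: Δp = 400 hPa = 40000 Pa, q̄ = 0.00256 kg/kg → 0.00256 × 40000 / 9.8 = 10.45 mm
Layer 350–250 hPa: Δp = 100 hPa = 10000 Pa, q̄ = 0.000256 kg/kg → 0.000256 × 10000 / 9.8 = 0.26 mm
PW = 12.81 + 4.80 + 3.40 + 10.45 + 0.26 = 31.72 ≈ 31.7 mm.
Rainfall = ε × PW = 0.63 × 31.7 = 20.0 mm.

PW ≈ 31.7 mm; rainfall ≈ 20.0 mm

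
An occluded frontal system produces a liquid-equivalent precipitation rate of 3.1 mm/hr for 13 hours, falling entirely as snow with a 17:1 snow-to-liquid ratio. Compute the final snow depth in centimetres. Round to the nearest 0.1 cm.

snow depth ≈ 68.5 cm

Liquid-equivalent depth = 3.1 × 13 = 40.3 mm.
Snow depth = 40.3 mm × 17 = 685.1 mm = 68.5 cm.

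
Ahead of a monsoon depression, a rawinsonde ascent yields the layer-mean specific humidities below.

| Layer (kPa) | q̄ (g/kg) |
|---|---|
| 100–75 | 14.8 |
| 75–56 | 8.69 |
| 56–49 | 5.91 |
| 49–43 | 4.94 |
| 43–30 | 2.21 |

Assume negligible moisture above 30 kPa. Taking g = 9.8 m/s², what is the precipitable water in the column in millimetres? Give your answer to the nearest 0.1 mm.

PW ≈ 64.8 mm

Precipitable water is the column-integrated vapour mass per unit area: PW = (1/g) Σ q̄ Δp, with q in kg/kg and Δp in Pa (1 kg/m² of water = 1 mm).
Layer 100–75 kPa: Δp = 250 hPa = 25000 Pa, q̄ = 0.0148 kg/kg → 0.0148 × 25000 / 9.8 = 37.76 mm
Layer 75–56 kPa: Δp = 190 hPa = 19000 Pa, q̄ = 0.00869 kg/kg → 0.00869 × 19000 / 9.8 = 16.85 mm
Layer 56–49 kPa: Δp = 70 hPa = 7000 Pa, q̄ = 0.00591 kg/kg → 0.00591 × 7000 / 9.8 = 4.22 mm
Layer 49–43 kPa: Δp = 60 hPa = 6000 Pa, q̄ = 0.00494 kg/kg → 0.00494 × 6000 / 9.8 = 3.02 mm
Layer 43–30 kPa: Δp = 130 hPa = 13000 Pa, q̄ = 0.00221 kg/kg → 0.00221 × 13000 / 9.8 = 2.93 mm
PW = 37.76 + 16.85 + 4.22 + 3.02 + 2.93 = 64.78 ≈ 64.8 mm.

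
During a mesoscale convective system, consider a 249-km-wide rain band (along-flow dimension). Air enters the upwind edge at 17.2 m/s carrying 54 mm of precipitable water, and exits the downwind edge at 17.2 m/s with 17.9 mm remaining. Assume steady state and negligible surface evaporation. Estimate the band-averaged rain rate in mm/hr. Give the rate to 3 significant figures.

R ≈ 8.98 mm/hr

Column moisture flux per unit crosswind length is F = V × PW.
Inflow: F_in = 17.2 × 54 = 928.8 mm·m/s
Outflow: F_out = 17.2 × 17.9 = 307.88 mm·m/s
Steady-state rate R = (F_in − F_out)/L = (928.8 − 307.88) / 249000 m = 2.494e-03 mm/s.
R = 2.494e-03 × 3600 = 8.98 mm/hr.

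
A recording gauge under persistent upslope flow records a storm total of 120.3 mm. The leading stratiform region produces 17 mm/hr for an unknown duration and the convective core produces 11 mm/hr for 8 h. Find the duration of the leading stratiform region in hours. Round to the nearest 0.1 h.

duration ≈ 1.9 h

Known phases: 11 × 8 = 88 mm.
Remaining depth = 120.3 − 88 = 32.3 mm.
Duration = 32.3 / 17 = 1.9 h.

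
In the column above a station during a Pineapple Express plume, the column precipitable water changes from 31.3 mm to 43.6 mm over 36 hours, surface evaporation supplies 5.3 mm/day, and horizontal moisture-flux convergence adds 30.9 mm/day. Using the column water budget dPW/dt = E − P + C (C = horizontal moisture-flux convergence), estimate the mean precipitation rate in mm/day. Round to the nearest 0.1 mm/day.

P ≈ 28.0 mm/day

dPW/dt = (43.6 − 31.3) mm / (36/24 day) = +8.200 mm/day.
P = E + C − dPW/dt = 5.3 + (30.9) − (+8.200) = 28.0 mm/day.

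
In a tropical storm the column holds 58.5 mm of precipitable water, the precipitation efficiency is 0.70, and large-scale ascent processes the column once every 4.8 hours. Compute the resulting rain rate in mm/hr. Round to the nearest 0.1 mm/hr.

Each overturning extracts ε × PW = 0.70 × 58.5 = 40.95 mm.
Rate = ε·PW / τ = 40.95 / 4.8 h = 8.5 mm/hr.

R ≈ 8.5 mm/hr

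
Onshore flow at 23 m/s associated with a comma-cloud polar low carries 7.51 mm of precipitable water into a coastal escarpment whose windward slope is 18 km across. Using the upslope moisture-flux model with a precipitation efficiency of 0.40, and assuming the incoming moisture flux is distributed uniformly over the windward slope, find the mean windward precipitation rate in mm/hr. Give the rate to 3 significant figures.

R ≈ 13.8 mm/hr

Incoming column moisture flux per unit ridge length: F = V × PW = 23 × 7.51 = 172.73 mm·m/s.
Spread over the 18 km slope with efficiency ε = 0.40: R = ε·F/W = 0.40 × 172.73 / 18000 m = 3.838e-03 mm/s.
R = 3.838e-03 × 3600 = 13.8 mm/hr.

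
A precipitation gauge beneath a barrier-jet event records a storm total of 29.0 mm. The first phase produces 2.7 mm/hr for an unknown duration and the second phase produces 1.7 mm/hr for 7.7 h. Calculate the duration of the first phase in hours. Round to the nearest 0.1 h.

duration ≈ 5.9 h

Known phases: 1.7 × 7.7 = 13.09 mm.
Remaining depth = 29.0 − 13.09 = 15.91 mm.
Duration = 15.91 / 2.7 = 5.9 h.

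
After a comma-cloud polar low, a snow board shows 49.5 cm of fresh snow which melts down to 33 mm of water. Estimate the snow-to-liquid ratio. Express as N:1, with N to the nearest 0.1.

ratio ≈ 15.0

Ratio = snow depth / SWE = 495 mm / 33 mm = 15.0, i.e. 15.0:1.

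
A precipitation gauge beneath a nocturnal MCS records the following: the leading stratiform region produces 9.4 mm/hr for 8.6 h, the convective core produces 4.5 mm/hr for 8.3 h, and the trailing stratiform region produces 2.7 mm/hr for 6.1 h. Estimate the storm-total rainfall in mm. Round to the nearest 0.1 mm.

total ≈ 134.7 mm

Total = Σ Rᵢ Δtᵢ = 9.4 × 8.6 + 4.5 × 8.3 + 2.7 × 6.1
      = 80.84 + 37.35 + 16.47 = 134.7 mm.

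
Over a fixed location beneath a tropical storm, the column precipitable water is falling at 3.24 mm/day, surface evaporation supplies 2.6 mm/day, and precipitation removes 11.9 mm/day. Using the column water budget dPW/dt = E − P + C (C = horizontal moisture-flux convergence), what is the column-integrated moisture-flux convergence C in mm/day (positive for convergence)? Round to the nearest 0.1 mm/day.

C ≈ 6.1 mm/day

dPW/dt = -3.24 mm/day.
C = dPW/dt − E + P = (-3.24) − 2.6 + 11.9 = 6.1 mm/day.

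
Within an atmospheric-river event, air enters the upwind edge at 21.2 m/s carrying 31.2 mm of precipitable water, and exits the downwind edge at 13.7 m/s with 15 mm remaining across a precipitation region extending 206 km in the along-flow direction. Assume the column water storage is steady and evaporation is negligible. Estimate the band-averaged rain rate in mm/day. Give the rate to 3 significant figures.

R ≈ 191 mm/day

Column moisture flux per unit crosswind length is F = V × PW.
Inflow: F_in = 21.2 × 31.2 = 661.44 mm·m/s
Outflow: F_out = 13.7 × 15 = 205.5 mm·m/s
Steady-state rate R = (F_in − F_out)/L = (661.44 − 205.5) / 206000 m = 2.213e-03 mm/s.
R = 2.213e-03 × 3600 × 24 = 191 mm/day.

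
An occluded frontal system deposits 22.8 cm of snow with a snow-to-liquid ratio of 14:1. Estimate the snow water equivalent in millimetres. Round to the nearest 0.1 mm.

SWE ≈ 16.3 mm

SWE = snow depth / ratio = 22.8 cm / 14 = 1.629 cm = 16.3 mm.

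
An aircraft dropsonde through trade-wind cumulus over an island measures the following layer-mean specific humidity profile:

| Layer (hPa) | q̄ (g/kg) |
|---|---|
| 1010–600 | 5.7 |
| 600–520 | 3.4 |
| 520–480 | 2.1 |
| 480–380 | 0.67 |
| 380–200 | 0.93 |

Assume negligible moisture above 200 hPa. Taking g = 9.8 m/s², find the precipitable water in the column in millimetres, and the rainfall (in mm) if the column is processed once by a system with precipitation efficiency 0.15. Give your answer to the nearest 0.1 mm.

Precipitable water is the column-integrated vapour mass per unit area: PW = (1/g) Σ q̄ Δp, with q in kg/kg and Δp in Pa (1 kg/m² of water = 1 mm).
Layer 1010–600 hPa: Δp = 410 hPa = 41000 Pa, q̄ = 0.0057 kg/kg → 0.0057 × 41000 / 9.8 = 23.85 mm
Layer 600–520 hPa: Δp = 80 hPa = 8000 Pa, q̄ = 0.0034 kg/kg → 0.0034 × 8000 / 9.8 = 2.78 mm
Layer 520–480 hPa: Δp = 40 hPa = 4000 Pa, q̄ = 0.0021 kg/kg → 0.0021 × 4000 / 9.8 = 0.86 mm
Layer 480–380 hPa: Δp = 100 hPa = 10000 Pa, q̄ = 0.00067 kg/kg → 0.00067 × 10000 / 9.8 = 0.68 mm
Layer 380–200 hPa: Δp = 180 hPa = 18000 Pa, q̄ = 0.00093 kg/kg → 0.00093 × 18000 / 9.8 = 1.71 mm
PW = 23.85 + 2.78 + 0.86 + 0.68 + 1.71 = 29.88 ≈ 29.9 mm.
Rainfall = ε × PW = 0.15 × 29.9 = 4.5 mm.

PW ≈ 29.9 mm; rainfall ≈ 4.5 mm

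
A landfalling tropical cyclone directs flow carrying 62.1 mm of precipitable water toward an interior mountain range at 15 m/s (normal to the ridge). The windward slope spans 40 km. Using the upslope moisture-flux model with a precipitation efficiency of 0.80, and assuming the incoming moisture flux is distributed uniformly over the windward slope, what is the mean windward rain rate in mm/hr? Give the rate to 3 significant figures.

R ≈ 67.1 mm/hr

Incoming column moisture flux per unit ridge length: F = V × PW = 15 × 62.1 = 931.5 mm·m/s.
Spread over the 40 km slope with efficiency ε = 0.80: R = ε·F/W = 0.80 × 931.5 / 40000 m = 1.863e-02 mm/s.
R = 1.863e-02 × 3600 = 67.1 mm/hr.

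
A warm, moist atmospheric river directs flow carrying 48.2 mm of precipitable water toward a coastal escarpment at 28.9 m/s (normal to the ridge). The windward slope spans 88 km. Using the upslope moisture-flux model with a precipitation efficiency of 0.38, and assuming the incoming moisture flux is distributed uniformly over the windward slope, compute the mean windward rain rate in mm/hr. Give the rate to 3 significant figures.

R ≈ 21.7 mm/hr

Incoming column moisture flux per unit ridge length: F = V × PW = 28.9 × 48.2 = 1392.98 mm·m/s.
Spread over the 88 km slope with efficiency ε = 0.38: R = ε·F/W = 0.38 × 1392.98 / 88000 m = 6.015e-03 mm/s.
R = 6.015e-03 × 3600 = 21.7 mm/hr.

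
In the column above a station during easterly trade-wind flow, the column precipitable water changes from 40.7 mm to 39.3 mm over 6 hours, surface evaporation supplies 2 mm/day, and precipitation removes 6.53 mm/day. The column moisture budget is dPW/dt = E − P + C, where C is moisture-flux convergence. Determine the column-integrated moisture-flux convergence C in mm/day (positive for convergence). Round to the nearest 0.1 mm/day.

C ≈ -1.1 mm/day

dPW/dt = (39.3 − 40.7) mm / (6/24 day) = -5.600 mm/day.
C = dPW/dt − E + P = (-5.600) − 2 + 6.53 = -1.1 mm/day.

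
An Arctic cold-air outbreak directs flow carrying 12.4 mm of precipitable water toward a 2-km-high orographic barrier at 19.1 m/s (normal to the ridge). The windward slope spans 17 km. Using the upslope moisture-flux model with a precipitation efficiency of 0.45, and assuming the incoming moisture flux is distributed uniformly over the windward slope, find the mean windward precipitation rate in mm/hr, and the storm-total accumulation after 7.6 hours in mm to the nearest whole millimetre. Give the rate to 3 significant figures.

R ≈ 22.6 mm/hr; total ≈ 172 mm

Incoming column moisture flux per unit ridge length: F = V × PW = 19.1 × 12.4 = 236.84 mm·m/s.
Spread over the 17 km slope with efficiency ε = 0.45: R = ε·F/W = 0.45 × 236.84 / 17000 m = 6.269e-03 mm/s.
R = 6.269e-03 × 3600 = 22.6 mm/hr.
Over 7.6 h: total = 22.6 × 7.6 = 171.76 ≈ 172 mm.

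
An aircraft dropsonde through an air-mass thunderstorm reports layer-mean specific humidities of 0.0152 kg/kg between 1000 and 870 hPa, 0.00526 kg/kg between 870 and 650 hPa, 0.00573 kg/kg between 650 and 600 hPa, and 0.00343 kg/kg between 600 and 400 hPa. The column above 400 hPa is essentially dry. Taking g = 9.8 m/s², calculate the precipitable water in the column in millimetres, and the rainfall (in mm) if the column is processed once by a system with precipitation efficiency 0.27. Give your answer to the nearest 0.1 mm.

PW ≈ 41.9 mm; rainfall ≈ 11.3 mm

Precipitable water is the column-integrated vapour mass per unit area: PW = (1/g) Σ q̄ Δp, with q in kg/kg and Δp in Pa (1 kg/m² of water = 1 mm).
Layer 1000–870 hPa: Δp = 130 hPa = 13000 Pa, q̄ = 0.0152 kg/kg → 0.0152 × 13000 / 9.8 = 20.16 mm
Layer 870–650 hPa: Δp = 220 hPa = 22000 Pa, q̄ = 0.00526 kg/kg → 0.00526 × 22000 / 9.8 = 11.81 mm
Layer 650–600 hPa: Δp = 50 hPa = 5000 Pa, q̄ = 0.00573 kg/kg → 0.00573 × 5000 / 9.8 = 2.92 mm
Layer 600–400 hPa: Δp = 200 hPa = 20000 Pa, q̄ = 0.00343 kg/kg → 0.00343 × 20000 / 9.8 = 7.00 mm
PW = 20.16 + 11.81 + 2.92 + 7.00 = 41.89 ≈ 41.9 mm.
Rainfall = ε × PW = 0.27 × 41.9 = 11.3 mm.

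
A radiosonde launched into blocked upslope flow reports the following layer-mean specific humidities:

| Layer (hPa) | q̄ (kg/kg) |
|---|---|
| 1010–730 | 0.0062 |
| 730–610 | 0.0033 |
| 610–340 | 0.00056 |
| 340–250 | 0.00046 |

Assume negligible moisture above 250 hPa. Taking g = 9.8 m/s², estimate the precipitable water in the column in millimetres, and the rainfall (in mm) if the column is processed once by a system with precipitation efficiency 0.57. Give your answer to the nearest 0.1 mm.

PW ≈ 23.7 mm; rainfall ≈ 13.5 mm

Precipitable water is the column-integrated vapour mass per unit area: PW = (1/g) Σ q̄ Δp, with q in kg/kg and Δp in Pa (1 kg/m² of water = 1 mm).
Layer 1010–730 hPa: Δp = 280 hPa = 28000 Pa, q̄ = 0.0062 kg/kg → 0.0062 × 28000 / 9.8 = 17.71 mm
Layer 730–610 hPa: Δp = 120 hPa = 12000 Pa, q̄ = 0.0033 kg/kg → 0.0033 × 12000 / 9.8 = 4.04 mm
Layer 610–340 hPa: Δp = 270 hPa = 27000 Pa, q̄ = 0.00056 kg/kg → 0.00056 × 27000 / 9.8 = 1.54 mm
Layer 340–250 hPa: Δp = 90 hPa = 9000 Pa, q̄ = 0.00046 kg/kg → 0.00046 × 9000 / 9.8 = 0.42 mm
PW = 17.71 + 4.04 + 1.54 + 0.42 = 23.71 ≈ 23.7 mm.
Rainfall = ε × PW = 0.57 × 23.7 = 13.5 mm.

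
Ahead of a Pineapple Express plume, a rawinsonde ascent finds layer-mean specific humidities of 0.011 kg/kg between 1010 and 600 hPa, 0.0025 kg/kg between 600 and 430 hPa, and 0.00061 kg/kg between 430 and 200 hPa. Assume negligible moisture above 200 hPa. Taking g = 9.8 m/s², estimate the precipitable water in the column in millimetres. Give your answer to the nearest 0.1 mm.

Precipitable water is the column-integrated vapour mass per unit area: PW = (1/g) Σ q̄ Δp, with q in kg/kg and Δp in Pa (1 kg/m² of water = 1 mm).
Layer 1010–600 hPa: Δp = 410 hPa = 41000 Pa, q̄ = 0.011 kg/kg → 0.011 × 41000 / 9.8 = 46.02 mm
Layer 600–430 hPa: Δp = 170 hPa = 17000 Pa, q̄ = 0.0025 kg/kg → 0.0025 × 17000 / 9.8 = 4.34 mm
Layer 430–200 hPa: Δp = 230 hPa = 23000 Pa, q̄ = 0.00061 kg/kg → 0.00061 × 23000 / 9.8 = 1.43 mm
PW = 46.02 + 4.34 + 1.43 = 51.79 ≈ 51.8 mm.

PW ≈ 51.8 mm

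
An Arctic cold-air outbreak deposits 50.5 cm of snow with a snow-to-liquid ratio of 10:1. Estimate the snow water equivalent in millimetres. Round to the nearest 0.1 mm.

SWE = snow depth / ratio = 50.5 cm / 10 = 5.050 cm = 50.5 mm.

SWE ≈ 50.5 mm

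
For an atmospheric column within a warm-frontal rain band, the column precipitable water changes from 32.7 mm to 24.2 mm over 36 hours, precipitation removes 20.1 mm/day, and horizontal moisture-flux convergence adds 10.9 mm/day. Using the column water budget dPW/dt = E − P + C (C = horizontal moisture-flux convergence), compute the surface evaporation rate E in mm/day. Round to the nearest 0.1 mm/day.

dPW/dt = (24.2 − 32.7) mm / (36/24 day) = -5.667 mm/day.
E = dPW/dt + P − C = (-5.667) + 20.1 − (10.9) = 3.5 mm/day.

E ≈ 3.5 mm/day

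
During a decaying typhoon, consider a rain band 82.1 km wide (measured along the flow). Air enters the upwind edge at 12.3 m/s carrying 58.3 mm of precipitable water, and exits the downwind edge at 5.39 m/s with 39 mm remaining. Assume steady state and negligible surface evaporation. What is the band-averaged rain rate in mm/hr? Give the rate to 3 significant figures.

R ≈ 22.2 mm/hr

Column moisture flux per unit crosswind length is F = V × PW.
Inflow: F_in = 12.3 × 58.3 = 717.09 mm·m/s
Outflow: F_out = 5.39 × 39 = 210.21 mm·m/s
Steady-state rate R = (F_in − F_out)/L = (717.09 − 210.21) / 82100 m = 6.174e-03 mm/s.
R = 6.174e-03 × 3600 = 22.2 mm/hr.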